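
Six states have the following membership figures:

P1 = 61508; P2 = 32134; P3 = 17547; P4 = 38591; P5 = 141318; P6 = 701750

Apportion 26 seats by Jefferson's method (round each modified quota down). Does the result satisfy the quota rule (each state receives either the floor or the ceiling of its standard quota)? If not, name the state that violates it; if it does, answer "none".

Standard quotas: P1 1.611, P2 0.842, P3 0.460, P4 1.011, P5 3.701, P6 18.377.
Jefferson allocation: P1 1, P2 0, P3 0, P4 1, P5 4, P6 20.
P6 has quota 18.377 (lower 18, upper 19) but receives 20 — outside the quota interval.

P6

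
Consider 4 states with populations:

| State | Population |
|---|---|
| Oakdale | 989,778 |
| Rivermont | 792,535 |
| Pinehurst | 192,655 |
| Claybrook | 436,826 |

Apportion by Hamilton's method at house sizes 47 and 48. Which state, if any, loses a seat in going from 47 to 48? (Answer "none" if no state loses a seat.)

Claybrook

At 47 seats: Oakdale 19, Rivermont 15, Pinehurst 4, Claybrook 9.
At 48 seats: Oakdale 20, Rivermont 16, Pinehurst 4, Claybrook 8.
Claybrook drops from 9 to 8.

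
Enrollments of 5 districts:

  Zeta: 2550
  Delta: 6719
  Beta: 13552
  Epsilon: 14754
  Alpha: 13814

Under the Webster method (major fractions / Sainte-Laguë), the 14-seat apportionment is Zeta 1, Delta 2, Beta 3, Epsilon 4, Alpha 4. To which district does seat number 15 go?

Priority for the next seat is population ÷ (current seats + 0.5).
Priorities: Zeta 1700.000, Delta 2687.600, Beta 3872.000, Epsilon 3278.667, Alpha 3069.778.
Highest priority: Beta.

Beta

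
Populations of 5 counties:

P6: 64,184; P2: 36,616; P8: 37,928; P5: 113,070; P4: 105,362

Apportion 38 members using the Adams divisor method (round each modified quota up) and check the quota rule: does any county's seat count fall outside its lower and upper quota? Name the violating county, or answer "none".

none

Standard quotas: P6 6.829, P2 3.896, P8 4.035, P5 12.030, P4 11.210.
Adams allocation: P6 7, P2 4, P8 4, P5 12, P4 11.
Every allocation lies between the lower and upper quota.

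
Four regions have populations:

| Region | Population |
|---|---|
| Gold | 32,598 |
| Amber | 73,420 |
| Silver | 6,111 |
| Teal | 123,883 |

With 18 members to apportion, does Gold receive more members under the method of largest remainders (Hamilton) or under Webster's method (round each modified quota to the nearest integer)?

Hamilton: Gold 3, Amber 6, Silver 0, Teal 9.
Webster: Gold 2, Amber 6, Silver 0, Teal 10.
Gold gets 3 under Hamilton and 2 under Webster.

Hamilton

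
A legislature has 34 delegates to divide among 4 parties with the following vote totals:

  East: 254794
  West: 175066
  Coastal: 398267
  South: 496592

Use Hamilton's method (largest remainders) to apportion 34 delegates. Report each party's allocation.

Standard divisor: 1324719 ÷ 34 ≈ 38962.324.
Standard quotas: East 6.5395, West 4.4932, Coastal 10.2218, South 12.7454.
Lower quotas: East 6, West 4, Coastal 10, South 12 (sum 32, leaving 2 seats).
Remainders in descending order: South 0.7454, East 0.5395, West 0.4932, Coastal 0.2218.
Largest remainders: South, East receive the extra seats.

East=7; West=4; Coastal=10; South=13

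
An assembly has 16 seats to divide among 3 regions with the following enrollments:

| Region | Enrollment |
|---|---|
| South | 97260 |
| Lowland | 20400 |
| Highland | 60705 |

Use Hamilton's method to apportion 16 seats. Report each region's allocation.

The standard divisor is 178365/16 ≈ 11147.812.
Standard quotas: South 8.7246, Lowland 1.8300, Highland 5.4455.
Lower quotas: South 8, Lowland 1, Highland 5 (sum 14, leaving 2 seats).
Remainders in descending order: Lowland 0.8300, South 0.7246, Highland 0.4455.
The surplus seats go to Lowland, South.

South=9; Lowland=2; Highland=5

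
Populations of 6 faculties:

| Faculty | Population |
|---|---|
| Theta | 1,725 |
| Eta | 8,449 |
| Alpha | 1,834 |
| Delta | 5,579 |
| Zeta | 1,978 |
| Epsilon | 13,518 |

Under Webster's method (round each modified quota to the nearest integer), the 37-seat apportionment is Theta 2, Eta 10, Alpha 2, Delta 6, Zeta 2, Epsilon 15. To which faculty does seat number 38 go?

Epsilon

Priority for the next seat is population ÷ (current seats + 0.5).
Priorities: Theta 690.000, Eta 804.667, Alpha 733.600, Delta 858.308, Zeta 791.200, Epsilon 872.129.
Highest priority: Epsilon.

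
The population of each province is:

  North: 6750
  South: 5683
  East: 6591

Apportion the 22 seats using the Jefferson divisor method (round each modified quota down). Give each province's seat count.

Standard divisor 19024/22 ≈ 864.727; standard quotas: North 7.806, South 6.572, East 7.622.
Rounding down gives 7, 6, 7 = 20 seats, so the divisor must be adjusted.
With modified divisor 820: modified quotas North 8.232, South 6.930, East 8.038.
Rounding down: North 8, South 6, East 8 (total 22).

North 8, South 6, East 8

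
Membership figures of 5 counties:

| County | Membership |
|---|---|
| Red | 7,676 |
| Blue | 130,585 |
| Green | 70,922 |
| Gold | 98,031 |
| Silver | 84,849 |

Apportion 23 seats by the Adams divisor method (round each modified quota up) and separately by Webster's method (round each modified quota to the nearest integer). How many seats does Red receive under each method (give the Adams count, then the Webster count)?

Adams: Red 1, Blue 7, Green 4, Gold 6, Silver 5.
Webster: Red 0, Blue 8, Green 4, Gold 6, Silver 5.
Red gets 1 under Adams and 0 under Webster.

1 and 0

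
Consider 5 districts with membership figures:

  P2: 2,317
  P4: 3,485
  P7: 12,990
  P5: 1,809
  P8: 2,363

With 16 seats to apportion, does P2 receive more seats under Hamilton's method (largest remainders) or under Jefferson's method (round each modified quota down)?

Hamilton

Hamilton: P2 2, P4 2, P7 9, P5 1, P8 2.
Jefferson: P2 1, P4 2, P7 10, P5 1, P8 2.
P2 gets 2 under Hamilton and 1 under Jefferson.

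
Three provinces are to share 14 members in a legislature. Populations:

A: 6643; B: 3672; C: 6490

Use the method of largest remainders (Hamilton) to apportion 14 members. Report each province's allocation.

Standard divisor: 16805 ÷ 14 ≈ 1200.357.
Standard quotas: A 5.5342, B 3.0591, C 5.4067.
Lower quotas: A 5, B 3, C 5 (sum 13, leaving 1 seat).
Remainders in descending order: A 0.5342, C 0.4067, B 0.0591.
The surplus seat goes to A.

A=6, B=3, C=5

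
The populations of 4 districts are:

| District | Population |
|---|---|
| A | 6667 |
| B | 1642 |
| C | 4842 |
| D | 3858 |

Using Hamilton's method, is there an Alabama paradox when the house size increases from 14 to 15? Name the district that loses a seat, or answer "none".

At 14 seats: A 6, B 1, C 4, D 3.
At 15 seats: A 6, B 2, C 4, D 3.
No district's allocation decreased.

none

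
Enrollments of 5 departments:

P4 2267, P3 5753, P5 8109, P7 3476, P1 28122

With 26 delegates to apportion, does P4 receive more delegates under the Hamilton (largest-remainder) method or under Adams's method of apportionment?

Adams

Hamilton: P4 1, P3 3, P5 5, P7 2, P1 15.
Adams: P4 2, P3 3, P5 5, P7 2, P1 14.
P4 gets 1 under Hamilton and 2 under Adams.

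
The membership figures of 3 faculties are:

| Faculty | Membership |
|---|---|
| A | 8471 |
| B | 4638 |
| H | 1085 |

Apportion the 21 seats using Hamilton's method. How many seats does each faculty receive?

A: 12; B: 7; H: 2

Total 14194; standard divisor 14194/21 ≈ 675.905.
Standard quotas: A 12.5328, B 6.8619, H 1.6053.
Lower quotas: A 12, B 6, H 1 (sum 19, leaving 2 seats).
Remainders in descending order: B 0.8619, H 0.6053, A 0.5328.
The surplus seats go to B, H.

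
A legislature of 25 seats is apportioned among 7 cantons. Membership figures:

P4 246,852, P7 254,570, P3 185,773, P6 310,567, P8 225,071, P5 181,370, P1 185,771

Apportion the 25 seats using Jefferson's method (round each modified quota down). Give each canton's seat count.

Standard divisor 1589974/25 ≈ 63598.96; standard quotas: P4 3.881, P7 4.003, P3 2.921, P6 4.883, P8 3.539, P5 2.852, P1 2.921.
Rounding down gives 3, 4, 2, 4, 3, 2, 2 = 20 seats, so the divisor must be adjusted.
With modified divisor 58400: modified quotas P4 4.227, P7 4.359, P3 3.181, P6 5.318, P8 3.854, P5 3.106, P1 3.181.
Rounding down: P4 4, P7 4, P3 3, P6 5, P8 3, P5 3, P1 3 (total 25).

P4: 4; P7: 4; P3: 3; P6: 5; P8: 3; P5: 3; P1: 3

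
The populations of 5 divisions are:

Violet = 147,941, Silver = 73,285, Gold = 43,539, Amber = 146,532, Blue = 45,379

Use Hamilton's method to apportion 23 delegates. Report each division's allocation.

Standard divisor: 456676 ÷ 23 ≈ 19855.478.
Standard quotas: Violet 7.4509, Silver 3.6909, Gold 2.1928, Amber 7.3799, Blue 2.2855.
Lower quotas: Violet 7, Silver 3, Gold 2, Amber 7, Blue 2 (sum 21, leaving 2 seats).
Remainders in descending order: Silver 0.6909, Violet 0.4509, Amber 0.3799, Blue 0.2855, Gold 0.1928.
The surplus seats go to Silver, Violet.

Violet=8; Silver=4; Gold=2; Amber=7; Blue=2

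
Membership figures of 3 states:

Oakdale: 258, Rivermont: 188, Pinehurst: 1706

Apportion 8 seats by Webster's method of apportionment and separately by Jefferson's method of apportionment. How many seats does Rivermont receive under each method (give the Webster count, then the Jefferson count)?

Webster: Oakdale 1, Rivermont 1, Pinehurst 6.
Jefferson: Oakdale 1, Rivermont 0, Pinehurst 7.
Rivermont gets 1 under Webster and 0 under Jefferson.

1 and 0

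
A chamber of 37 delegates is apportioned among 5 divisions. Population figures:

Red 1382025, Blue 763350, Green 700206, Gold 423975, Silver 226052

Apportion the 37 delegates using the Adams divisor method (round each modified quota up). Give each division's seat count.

Standard divisor 3495608/37 ≈ 94475.892; standard quotas: Red 14.628, Blue 8.080, Green 7.411, Gold 4.488, Silver 2.393.
Rounding up gives 15, 9, 8, 5, 3 = 40 seats, so the divisor must be adjusted.
With modified divisor 103000: modified quotas Red 13.418, Blue 7.411, Green 6.798, Gold 4.116, Silver 2.195.
Rounding up: Red 14, Blue 8, Green 7, Gold 5, Silver 3 (total 37).

Red: 14, Blue: 8, Green: 7, Gold: 5, Silver: 3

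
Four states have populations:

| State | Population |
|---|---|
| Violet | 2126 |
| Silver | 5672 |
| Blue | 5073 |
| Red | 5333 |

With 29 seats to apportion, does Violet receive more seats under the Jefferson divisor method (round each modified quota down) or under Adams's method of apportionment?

Adams

Jefferson: Violet 3, Silver 9, Blue 8, Red 9.
Adams: Violet 4, Silver 9, Blue 8, Red 8.
Violet gets 3 under Jefferson and 4 under Adams.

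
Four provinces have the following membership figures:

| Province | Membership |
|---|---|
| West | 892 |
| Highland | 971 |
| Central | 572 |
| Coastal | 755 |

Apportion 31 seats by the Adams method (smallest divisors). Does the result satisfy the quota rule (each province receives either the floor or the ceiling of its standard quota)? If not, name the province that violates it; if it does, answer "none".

none

Standard quotas: West 8.668, Highland 9.436, Central 5.559, Coastal 7.337.
Adams allocation: West 9, Highland 9, Central 6, Coastal 7.
Every allocation lies between the lower and upper quota.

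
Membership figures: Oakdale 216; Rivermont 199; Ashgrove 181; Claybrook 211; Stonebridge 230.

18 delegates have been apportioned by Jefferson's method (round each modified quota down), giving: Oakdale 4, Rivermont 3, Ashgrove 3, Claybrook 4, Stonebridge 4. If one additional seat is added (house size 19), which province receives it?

Priority for the next seat is population ÷ (current seats + 1).
Priorities: Oakdale 43.200, Rivermont 49.750, Ashgrove 45.250, Claybrook 42.200, Stonebridge 46.000.
Highest priority: Rivermont.

Rivermont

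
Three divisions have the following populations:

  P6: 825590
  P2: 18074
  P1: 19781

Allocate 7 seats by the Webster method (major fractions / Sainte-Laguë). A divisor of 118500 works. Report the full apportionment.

P6 7, P2 0, P1 0

With modified divisor 118500: modified quotas P6 6.967, P2 0.153, P1 0.167.
Rounding to the nearest integer: P6 7, P2 0, P1 0 (total 7).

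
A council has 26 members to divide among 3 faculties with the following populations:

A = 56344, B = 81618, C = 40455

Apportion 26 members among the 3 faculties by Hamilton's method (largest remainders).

A=8, B=12, C=6

Standard divisor: 178417 ÷ 26 ≈ 6862.192.
Standard quotas: A 8.2108, B 11.8939, C 5.8953.
Lower quotas: A 8, B 11, C 5 (sum 24, leaving 2 seats).
Remainders in descending order: C 0.8953, B 0.8939, A 0.2108.
The surplus seats go to C, B.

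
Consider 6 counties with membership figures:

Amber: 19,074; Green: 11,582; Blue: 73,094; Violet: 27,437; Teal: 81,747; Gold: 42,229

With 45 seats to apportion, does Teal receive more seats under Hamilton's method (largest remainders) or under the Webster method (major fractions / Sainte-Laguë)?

Webster

Hamilton: Amber 3, Green 2, Blue 13, Violet 5, Teal 14, Gold 8.
Webster: Amber 3, Green 2, Blue 13, Violet 5, Teal 15, Gold 7.
Teal gets 14 under Hamilton and 15 under Webster.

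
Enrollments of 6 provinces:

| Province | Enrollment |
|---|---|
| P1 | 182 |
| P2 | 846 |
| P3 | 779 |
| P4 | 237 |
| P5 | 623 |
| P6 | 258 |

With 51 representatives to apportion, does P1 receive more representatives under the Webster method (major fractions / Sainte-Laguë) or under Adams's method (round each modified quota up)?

Adams

Webster: P1 3, P2 15, P3 14, P4 4, P5 11, P6 4.
Adams: P1 4, P2 14, P3 13, P4 4, P5 11, P6 5.
P1 gets 3 under Webster and 4 under Adams.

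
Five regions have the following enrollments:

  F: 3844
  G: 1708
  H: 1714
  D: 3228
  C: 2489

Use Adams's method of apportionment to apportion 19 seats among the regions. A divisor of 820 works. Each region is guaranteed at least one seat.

With modified divisor 820: modified quotas F 4.688, G 2.083, H 2.090, D 3.937, C 3.035.
Rounding up: F 5, G 3, H 3, D 4, C 4 (total 19).

F 5; G 3; H 3; D 4; C 4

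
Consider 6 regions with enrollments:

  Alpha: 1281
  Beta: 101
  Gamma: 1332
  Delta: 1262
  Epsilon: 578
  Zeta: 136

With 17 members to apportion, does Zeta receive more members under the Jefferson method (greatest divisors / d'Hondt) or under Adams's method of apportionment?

Jefferson: Alpha 5, Beta 0, Gamma 5, Delta 5, Epsilon 2, Zeta 0.
Adams: Alpha 4, Beta 1, Gamma 5, Delta 4, Epsilon 2, Zeta 1.
Zeta gets 0 under Jefferson and 1 under Adams.

Adams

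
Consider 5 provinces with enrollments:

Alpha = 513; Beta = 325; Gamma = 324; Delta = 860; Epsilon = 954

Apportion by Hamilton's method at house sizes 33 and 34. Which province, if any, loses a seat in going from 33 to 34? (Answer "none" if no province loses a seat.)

At 33 seats: Alpha 6, Beta 4, Gamma 4, Delta 9, Epsilon 10.
At 34 seats: Alpha 6, Beta 4, Gamma 3, Delta 10, Epsilon 11.
Gamma drops from 4 to 3.

Gamma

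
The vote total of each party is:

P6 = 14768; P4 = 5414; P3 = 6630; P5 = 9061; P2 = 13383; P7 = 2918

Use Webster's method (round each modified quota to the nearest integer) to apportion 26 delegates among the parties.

P6 7, P4 3, P3 3, P5 5, P2 7, P7 1

Standard divisor 52174/26 ≈ 2006.692; standard quotas: P6 7.359, P4 2.698, P3 3.304, P5 4.515, P2 6.669, P7 1.454.
Rounding to the nearest integer gives P6 7, P4 3, P3 3, P5 5, P2 7, P7 1 — total 26, matching the house size, so no adjustment is needed.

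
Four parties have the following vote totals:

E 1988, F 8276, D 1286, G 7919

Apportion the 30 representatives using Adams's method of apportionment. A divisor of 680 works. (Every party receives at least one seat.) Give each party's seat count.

E=3; F=13; D=2; G=12

With modified divisor 680: modified quotas E 2.924, F 12.171, D 1.891, G 11.646.
Rounding up: E 3, F 13, D 2, G 12 (total 30).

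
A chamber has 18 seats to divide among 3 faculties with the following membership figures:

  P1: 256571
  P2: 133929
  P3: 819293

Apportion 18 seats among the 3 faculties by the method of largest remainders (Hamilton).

Standard divisor: 1209793 ÷ 18 ≈ 67210.722.
Standard quotas: P1 3.8174, P2 1.9927, P3 12.1899.
Lower quotas: P1 3, P2 1, P3 12 (sum 16, leaving 2 seats).
Remainders in descending order: P2 0.9927, P1 0.8174, P3 0.1899.
Largest remainders: P2, P1 receive the extra seats.

P1 4, P2 2, P3 12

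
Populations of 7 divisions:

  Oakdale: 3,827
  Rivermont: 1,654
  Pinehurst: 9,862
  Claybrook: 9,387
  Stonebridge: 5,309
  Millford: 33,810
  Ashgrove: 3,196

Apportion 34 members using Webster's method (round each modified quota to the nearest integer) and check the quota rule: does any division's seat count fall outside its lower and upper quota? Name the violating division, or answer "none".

Standard quotas: Oakdale 1.941, Rivermont 0.839, Pinehurst 5.001, Claybrook 4.760, Stonebridge 2.692, Millford 17.146, Ashgrove 1.621.
Webster allocation: Oakdale 2, Rivermont 1, Pinehurst 5, Claybrook 5, Stonebridge 3, Millford 16, Ashgrove 2.
Millford has quota 17.146 (lower 17, upper 18) but receives 16 — outside the quota interval.

Millford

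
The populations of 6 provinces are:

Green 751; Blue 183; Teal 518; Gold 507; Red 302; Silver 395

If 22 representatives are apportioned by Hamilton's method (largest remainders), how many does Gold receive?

The standard divisor is 2656/22 ≈ 120.727.
Standard quotas: Green 6.221, Blue 1.516, Teal 4.291, Gold 4.200, Red 2.502, Silver 3.272.
Lower quotas: Green 6, Blue 1, Teal 4, Gold 4, Red 2, Silver 3 (sum 20, leaving 2 seats).
Remainders in descending order: Blue 0.516, Red 0.502, Teal 0.291, Silver 0.272, Green 0.221, Gold 0.200.
Largest remainders: Blue, Red receive the extra seats.
Gold receives 4.

4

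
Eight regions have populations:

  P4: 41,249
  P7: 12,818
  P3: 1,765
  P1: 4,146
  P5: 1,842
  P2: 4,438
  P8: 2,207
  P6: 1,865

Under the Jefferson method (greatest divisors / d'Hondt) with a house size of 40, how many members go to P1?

Standard divisor 70330/40 ≈ 1758.25; standard quotas: P4 23.460, P7 7.290, P3 1.004, P1 2.358, P5 1.048, P2 2.524, P8 1.255, P6 1.061.
Rounding down gives 23, 7, 1, 2, 1, 2, 1, 1 = 38 seats, so the divisor must be adjusted.
With modified divisor 1630: modified quotas P4 25.306, P7 7.864, P3 1.083, P1 2.544, P5 1.130, P2 2.723, P8 1.354, P6 1.144.
Rounding down: P4 25, P7 7, P3 1, P1 2, P5 1, P2 2, P8 1, P6 1 (total 40).
P1 receives 2.

2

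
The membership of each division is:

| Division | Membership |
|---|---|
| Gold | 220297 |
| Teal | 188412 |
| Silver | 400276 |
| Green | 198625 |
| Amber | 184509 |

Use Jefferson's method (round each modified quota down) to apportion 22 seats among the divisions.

Gold: 4, Teal: 3, Silver: 8, Green: 4, Amber: 3

Standard divisor 1192119/22 ≈ 54187.227; standard quotas: Gold 4.065, Teal 3.477, Silver 7.387, Green 3.666, Amber 3.405.
Rounding down gives 4, 3, 7, 3, 3 = 20 seats, so the divisor must be adjusted.
With modified divisor 48400: modified quotas Gold 4.552, Teal 3.893, Silver 8.270, Green 4.104, Amber 3.812.
Rounding down: Gold 4, Teal 3, Silver 8, Green 4, Amber 3 (total 22).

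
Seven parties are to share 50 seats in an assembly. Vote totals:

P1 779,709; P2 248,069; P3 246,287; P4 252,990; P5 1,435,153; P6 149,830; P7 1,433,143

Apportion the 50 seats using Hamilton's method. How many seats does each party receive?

Total 4545181; standard divisor 4545181/50 ≈ 90903.62.
Standard quotas: P1 8.5773, P2 2.7289, P3 2.7093, P4 2.7831, P5 15.7876, P6 1.6482, P7 15.7655.
Lower quotas: P1 8, P2 2, P3 2, P4 2, P5 15, P6 1, P7 15 (sum 45, leaving 5 seats).
Remainders in descending order: P5 0.7876, P4 0.7831, P7 0.7655, P2 0.7289, P3 0.7093, P6 0.6482, P1 0.5773.
The surplus seats go to P5, P4, P7, P2, P3.

P1=8, P2=3, P3=3, P4=3, P5=16, P6=1, P7=16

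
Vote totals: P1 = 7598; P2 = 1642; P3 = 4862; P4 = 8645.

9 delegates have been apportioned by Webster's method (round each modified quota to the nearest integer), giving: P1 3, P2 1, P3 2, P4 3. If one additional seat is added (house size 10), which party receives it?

P4

Priority for the next seat is population ÷ (current seats + 0.5).
Priorities: P1 2170.857, P2 1094.667, P3 1944.800, P4 2470.000.
Highest priority: P4.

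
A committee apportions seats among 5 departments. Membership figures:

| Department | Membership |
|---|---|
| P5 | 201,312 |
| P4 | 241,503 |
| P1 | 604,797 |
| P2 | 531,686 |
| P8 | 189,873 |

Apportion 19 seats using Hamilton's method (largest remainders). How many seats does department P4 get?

3

Total 1769171; standard divisor 1769171/19 ≈ 93114.263.
Standard quotas: P5 2.1620, P4 2.5936, P1 6.4952, P2 5.7100, P8 2.0391.
Lower quotas: P5 2, P4 2, P1 6, P2 5, P8 2 (sum 17, leaving 2 seats).
Remainders in descending order: P2 0.7100, P4 0.5936, P1 0.4952, P5 0.1620, P8 0.0391.
Largest remainders: P2, P4 receive the extra seats.
P4 receives 3.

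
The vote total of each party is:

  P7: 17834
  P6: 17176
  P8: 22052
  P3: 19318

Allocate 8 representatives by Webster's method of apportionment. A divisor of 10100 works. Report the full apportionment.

With modified divisor 10100: modified quotas P7 1.766, P6 1.701, P8 2.183, P3 1.913.
Rounding to the nearest integer: P7 2, P6 2, P8 2, P3 2 (total 8).

P7 2, P6 2, P8 2, P3 2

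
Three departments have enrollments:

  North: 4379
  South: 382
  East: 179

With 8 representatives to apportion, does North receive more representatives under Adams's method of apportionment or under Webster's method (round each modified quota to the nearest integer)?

Webster

Adams: North 6, South 1, East 1.
Webster: North 7, South 1, East 0.
North gets 6 under Adams and 7 under Webster.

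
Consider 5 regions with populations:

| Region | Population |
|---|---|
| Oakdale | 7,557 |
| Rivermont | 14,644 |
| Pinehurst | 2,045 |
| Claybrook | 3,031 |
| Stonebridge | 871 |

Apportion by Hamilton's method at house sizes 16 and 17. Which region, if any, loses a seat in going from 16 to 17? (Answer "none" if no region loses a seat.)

Stonebridge

At 16 seats: Oakdale 4, Rivermont 8, Pinehurst 1, Claybrook 2, Stonebridge 1.
At 17 seats: Oakdale 5, Rivermont 9, Pinehurst 1, Claybrook 2, Stonebridge 0.
Stonebridge drops from 1 to 0.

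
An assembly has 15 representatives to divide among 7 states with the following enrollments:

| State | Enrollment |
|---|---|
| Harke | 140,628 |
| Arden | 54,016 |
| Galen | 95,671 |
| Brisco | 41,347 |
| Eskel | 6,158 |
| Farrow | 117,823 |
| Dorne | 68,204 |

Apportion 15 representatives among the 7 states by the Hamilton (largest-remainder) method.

Harke 4, Arden 2, Galen 3, Brisco 1, Eskel 0, Farrow 3, Dorne 2

Total 523847; standard divisor 523847/15 ≈ 34923.133.
Standard quotas: Harke 4.0268, Arden 1.5467, Galen 2.7395, Brisco 1.1839, Eskel 0.1763, Farrow 3.3738, Dorne 1.9530.
Lower quotas: Harke 4, Arden 1, Galen 2, Brisco 1, Eskel 0, Farrow 3, Dorne 1 (sum 12, leaving 3 seats).
Remainders in descending order: Dorne 0.9530, Galen 0.7395, Arden 0.5467, Farrow 0.3738, Brisco 0.1839, Eskel 0.1763, Harke 0.0268.
The surplus seats go to Dorne, Galen, Arden.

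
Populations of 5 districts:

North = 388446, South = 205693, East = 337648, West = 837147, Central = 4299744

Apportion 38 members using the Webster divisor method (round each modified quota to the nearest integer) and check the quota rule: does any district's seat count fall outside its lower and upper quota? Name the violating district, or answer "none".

Standard quotas: North 2.432, South 1.288, East 2.114, West 5.242, Central 26.924.
Webster allocation: North 2, South 1, East 2, West 5, Central 28.
Central has quota 26.924 (lower 26, upper 27) but receives 28 — outside the quota interval.

Central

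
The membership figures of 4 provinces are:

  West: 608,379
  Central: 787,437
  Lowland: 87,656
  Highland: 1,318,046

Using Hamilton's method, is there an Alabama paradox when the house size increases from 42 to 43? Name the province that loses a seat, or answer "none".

none

At 42 seats: West 9, Central 12, Lowland 1, Highland 20.
At 43 seats: West 9, Central 12, Lowland 2, Highland 20.
No province's allocation decreased.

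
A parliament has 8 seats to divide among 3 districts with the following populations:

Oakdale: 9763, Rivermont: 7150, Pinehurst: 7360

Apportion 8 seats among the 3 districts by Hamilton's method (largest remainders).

Oakdale: 3, Rivermont: 2, Pinehurst: 3

Total 24273; standard divisor 24273/8 ≈ 3034.125.
Standard quotas: Oakdale 3.2177, Rivermont 2.3565, Pinehurst 2.4257.
Lower quotas: Oakdale 3, Rivermont 2, Pinehurst 2 (sum 7, leaving 1 seat).
Remainders in descending order: Pinehurst 0.4257, Rivermont 0.3565, Oakdale 0.2177.
Largest remainder: Pinehurst receives the extra seat.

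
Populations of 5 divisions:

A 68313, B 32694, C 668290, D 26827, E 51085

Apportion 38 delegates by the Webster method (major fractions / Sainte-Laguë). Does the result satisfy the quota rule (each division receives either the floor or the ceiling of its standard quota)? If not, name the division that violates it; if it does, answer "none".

C

Standard quotas: A 3.064, B 1.466, C 29.975, D 1.203, E 2.291.
Webster allocation: A 3, B 1, C 31, D 1, E 2.
C has quota 29.975 (lower 29, upper 30) but receives 31 — outside the quota interval.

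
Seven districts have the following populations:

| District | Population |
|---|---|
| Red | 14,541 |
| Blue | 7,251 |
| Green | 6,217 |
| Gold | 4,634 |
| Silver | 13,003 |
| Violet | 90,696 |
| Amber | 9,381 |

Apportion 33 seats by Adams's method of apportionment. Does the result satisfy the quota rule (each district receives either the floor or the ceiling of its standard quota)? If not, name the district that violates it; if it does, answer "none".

Violet

Standard quotas: Red 3.293, Blue 1.642, Green 1.408, Gold 1.049, Silver 2.945, Violet 20.539, Amber 2.124.
Adams allocation: Red 4, Blue 2, Green 2, Gold 1, Silver 3, Violet 19, Amber 2.
Violet has quota 20.539 (lower 20, upper 21) but receives 19 — outside the quota interval.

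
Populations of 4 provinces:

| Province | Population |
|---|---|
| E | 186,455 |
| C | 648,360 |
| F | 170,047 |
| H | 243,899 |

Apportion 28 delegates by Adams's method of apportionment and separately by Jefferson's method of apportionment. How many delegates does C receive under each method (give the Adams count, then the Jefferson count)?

14 and 15

Adams: E 4, C 14, F 4, H 6.
Jefferson: E 4, C 15, F 4, H 5.
C gets 14 under Adams and 15 under Jefferson.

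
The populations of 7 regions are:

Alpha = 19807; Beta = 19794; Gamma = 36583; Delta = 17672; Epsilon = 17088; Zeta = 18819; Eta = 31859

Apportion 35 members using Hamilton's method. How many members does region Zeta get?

4

Standard divisor: 161622 ÷ 35 ≈ 4617.771.
Standard quotas: Alpha 4.2893, Beta 4.2865, Gamma 7.9222, Delta 3.8270, Epsilon 3.7005, Zeta 4.0753, Eta 6.8992.
Lower quotas: Alpha 4, Beta 4, Gamma 7, Delta 3, Epsilon 3, Zeta 4, Eta 6 (sum 31, leaving 4 seats).
Remainders in descending order: Gamma 0.9222, Eta 0.8992, Delta 0.8270, Epsilon 0.7005, Alpha 0.2893, Beta 0.2865, Zeta 0.0753.
Largest remainders: Gamma, Eta, Delta, Epsilon receive the extra seats.
Zeta receives 4.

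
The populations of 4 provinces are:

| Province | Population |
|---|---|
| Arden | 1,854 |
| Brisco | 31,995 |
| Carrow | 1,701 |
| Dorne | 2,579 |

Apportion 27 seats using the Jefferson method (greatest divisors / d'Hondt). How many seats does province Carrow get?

Standard divisor 38129/27 ≈ 1412.185; standard quotas: Arden 1.313, Brisco 22.656, Carrow 1.205, Dorne 1.826.
Rounding down gives 1, 22, 1, 1 = 25 seats, so the divisor must be adjusted.
With modified divisor 1310: modified quotas Arden 1.415, Brisco 24.424, Carrow 1.298, Dorne 1.969.
Rounding down: Arden 1, Brisco 24, Carrow 1, Dorne 1 (total 27).
Carrow receives 1.

1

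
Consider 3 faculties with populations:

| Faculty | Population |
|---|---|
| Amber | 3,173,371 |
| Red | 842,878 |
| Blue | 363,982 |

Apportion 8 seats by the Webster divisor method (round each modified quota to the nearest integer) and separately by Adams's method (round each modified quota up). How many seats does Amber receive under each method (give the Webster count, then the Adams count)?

Webster: Amber 6, Red 1, Blue 1.
Adams: Amber 5, Red 2, Blue 1.
Amber gets 6 under Webster and 5 under Adams.

6 and 5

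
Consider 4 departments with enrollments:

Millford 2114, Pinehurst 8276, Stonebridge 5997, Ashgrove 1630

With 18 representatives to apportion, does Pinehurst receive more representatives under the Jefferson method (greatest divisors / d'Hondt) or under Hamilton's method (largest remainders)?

Jefferson

Jefferson: Millford 2, Pinehurst 9, Stonebridge 6, Ashgrove 1.
Hamilton: Millford 2, Pinehurst 8, Stonebridge 6, Ashgrove 2.
Pinehurst gets 9 under Jefferson and 8 under Hamilton.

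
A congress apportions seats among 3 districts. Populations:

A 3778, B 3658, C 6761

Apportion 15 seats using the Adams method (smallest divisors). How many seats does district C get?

7

Standard divisor 14197/15 ≈ 946.467; standard quotas: A 3.992, B 3.865, C 7.143.
Rounding up gives 4, 4, 8 = 16 seats, so the divisor must be adjusted.
With modified divisor 1000: modified quotas A 3.778, B 3.658, C 6.761.
Rounding up: A 4, B 4, C 7 (total 15).
C receives 7.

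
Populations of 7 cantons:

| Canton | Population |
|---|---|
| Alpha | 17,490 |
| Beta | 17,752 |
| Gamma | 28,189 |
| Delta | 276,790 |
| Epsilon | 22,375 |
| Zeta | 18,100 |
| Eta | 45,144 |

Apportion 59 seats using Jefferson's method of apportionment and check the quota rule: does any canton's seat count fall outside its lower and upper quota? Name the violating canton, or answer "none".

Standard quotas: Alpha 2.423, Beta 2.460, Gamma 3.906, Delta 38.349, Epsilon 3.100, Zeta 2.508, Eta 6.255.
Jefferson allocation: Alpha 2, Beta 2, Gamma 4, Delta 40, Epsilon 3, Zeta 2, Eta 6.
Delta has quota 38.349 (lower 38, upper 39) but receives 40 — outside the quota interval.

Delta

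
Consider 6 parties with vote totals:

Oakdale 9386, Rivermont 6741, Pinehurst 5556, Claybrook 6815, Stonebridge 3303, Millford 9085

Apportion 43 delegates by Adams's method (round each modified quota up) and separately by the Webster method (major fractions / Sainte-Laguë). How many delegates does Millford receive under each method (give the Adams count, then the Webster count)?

Adams: Oakdale 10, Rivermont 7, Pinehurst 6, Claybrook 7, Stonebridge 4, Millford 9.
Webster: Oakdale 10, Rivermont 7, Pinehurst 6, Claybrook 7, Stonebridge 3, Millford 10.
Millford gets 9 under Adams and 10 under Webster.

9 and 10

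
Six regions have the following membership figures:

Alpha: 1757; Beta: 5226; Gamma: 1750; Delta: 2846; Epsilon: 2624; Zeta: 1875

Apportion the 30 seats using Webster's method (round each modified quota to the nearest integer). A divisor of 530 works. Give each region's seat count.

Alpha 3, Beta 10, Gamma 3, Delta 5, Epsilon 5, Zeta 4

With modified divisor 530: modified quotas Alpha 3.315, Beta 9.860, Gamma 3.302, Delta 5.370, Epsilon 4.951, Zeta 3.538.
Rounding to the nearest integer: Alpha 3, Beta 10, Gamma 3, Delta 5, Epsilon 5, Zeta 4 (total 30).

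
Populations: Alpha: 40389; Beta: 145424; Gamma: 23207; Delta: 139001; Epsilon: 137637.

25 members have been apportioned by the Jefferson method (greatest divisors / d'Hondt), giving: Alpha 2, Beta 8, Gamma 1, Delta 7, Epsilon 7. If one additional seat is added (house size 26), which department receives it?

Delta

Priority for the next seat is population ÷ (current seats + 1).
Priorities: Alpha 13463.000, Beta 16158.222, Gamma 11603.500, Delta 17375.125, Epsilon 17204.625.
Highest priority: Delta.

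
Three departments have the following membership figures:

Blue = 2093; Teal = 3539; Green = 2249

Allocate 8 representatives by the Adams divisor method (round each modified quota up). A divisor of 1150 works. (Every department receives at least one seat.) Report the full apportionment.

With modified divisor 1150: modified quotas Blue 1.820, Teal 3.077, Green 1.956.
Rounding up: Blue 2, Teal 4, Green 2 (total 8).

Blue 2, Teal 4, Green 2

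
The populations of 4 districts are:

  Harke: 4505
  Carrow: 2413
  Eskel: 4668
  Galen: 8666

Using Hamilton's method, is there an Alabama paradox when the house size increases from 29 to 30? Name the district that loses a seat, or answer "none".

At 29 seats: Harke 6, Carrow 4, Eskel 7, Galen 12.
At 30 seats: Harke 7, Carrow 3, Eskel 7, Galen 13.
Carrow drops from 4 to 3.

Carrow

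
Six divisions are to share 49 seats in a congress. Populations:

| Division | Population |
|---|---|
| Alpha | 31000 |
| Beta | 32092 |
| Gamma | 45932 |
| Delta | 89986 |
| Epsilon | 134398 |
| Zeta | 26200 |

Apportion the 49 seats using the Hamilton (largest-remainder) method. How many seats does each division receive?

Alpha 4, Beta 5, Gamma 6, Delta 12, Epsilon 18, Zeta 4

The standard divisor is 359608/49 ≈ 7338.939.
Standard quotas: Alpha 4.2240, Beta 4.3728, Gamma 6.2587, Delta 12.2614, Epsilon 18.3130, Zeta 3.5700.
Lower quotas: Alpha 4, Beta 4, Gamma 6, Delta 12, Epsilon 18, Zeta 3 (sum 47, leaving 2 seats).
Remainders in descending order: Zeta 0.5700, Beta 0.3728, Epsilon 0.3130, Delta 0.2614, Gamma 0.2587, Alpha 0.2240.
Largest remainders: Zeta, Beta receive the extra seats.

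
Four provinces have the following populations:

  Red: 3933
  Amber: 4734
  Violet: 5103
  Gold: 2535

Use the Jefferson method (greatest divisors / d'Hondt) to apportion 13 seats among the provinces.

Standard divisor 16305/13 ≈ 1254.231; standard quotas: Red 3.136, Amber 3.774, Violet 4.069, Gold 2.021.
Rounding down gives 3, 3, 4, 2 = 12 seats, so the divisor must be adjusted.
With modified divisor 1100: modified quotas Red 3.575, Amber 4.304, Violet 4.639, Gold 2.305.
Rounding down: Red 3, Amber 4, Violet 4, Gold 2 (total 13).

Red 3, Amber 4, Violet 4, Gold 2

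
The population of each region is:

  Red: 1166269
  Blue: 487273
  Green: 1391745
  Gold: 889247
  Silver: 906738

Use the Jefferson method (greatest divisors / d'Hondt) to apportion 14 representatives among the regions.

Red 3; Blue 1; Green 4; Gold 3; Silver 3

Standard divisor 4841272/14 ≈ 345805.143; standard quotas: Red 3.373, Blue 1.409, Green 4.025, Gold 2.572, Silver 2.622.
Rounding down gives 3, 1, 4, 2, 2 = 12 seats, so the divisor must be adjusted.
With modified divisor 294000: modified quotas Red 3.967, Blue 1.657, Green 4.734, Gold 3.025, Silver 3.084.
Rounding down: Red 3, Blue 1, Green 4, Gold 3, Silver 3 (total 14).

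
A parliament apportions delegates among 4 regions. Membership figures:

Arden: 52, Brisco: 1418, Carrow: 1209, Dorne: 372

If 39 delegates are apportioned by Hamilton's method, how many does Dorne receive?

5

The standard divisor is 3051/39 ≈ 78.231.
Standard quotas: Arden 0.665, Brisco 18.126, Carrow 15.454, Dorne 4.755.
Lower quotas: Arden 0, Brisco 18, Carrow 15, Dorne 4 (sum 37, leaving 2 seats).
Remainders in descending order: Dorne 0.755, Arden 0.665, Carrow 0.454, Brisco 0.126.
The surplus seats go to Dorne, Arden.
Dorne receives 5.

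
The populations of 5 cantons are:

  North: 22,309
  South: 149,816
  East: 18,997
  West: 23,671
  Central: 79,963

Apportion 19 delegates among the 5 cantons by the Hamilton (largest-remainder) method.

The standard divisor is 294756/19 ≈ 15513.474.
Standard quotas: North 1.4380, South 9.6572, East 1.2245, West 1.5258, Central 5.1544.
Lower quotas: North 1, South 9, East 1, West 1, Central 5 (sum 17, leaving 2 seats).
Remainders in descending order: South 0.6572, West 0.5258, North 0.4380, East 0.2245, Central 0.1544.
Largest remainders: South, West receive the extra seats.

North=1; South=10; East=1; West=2; Central=5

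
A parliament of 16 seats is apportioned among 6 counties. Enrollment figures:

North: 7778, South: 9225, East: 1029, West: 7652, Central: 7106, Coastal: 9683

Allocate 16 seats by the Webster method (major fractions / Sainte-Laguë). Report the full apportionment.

North: 3, South: 3, East: 0, West: 3, Central: 3, Coastal: 4

Standard divisor 42473/16 ≈ 2654.562; standard quotas: North 2.930, South 3.475, East 0.388, West 2.883, Central 2.677, Coastal 3.648.
Rounding to the nearest integer gives North 3, South 3, East 0, West 3, Central 3, Coastal 4 — total 16, matching the house size, so no adjustment is needed.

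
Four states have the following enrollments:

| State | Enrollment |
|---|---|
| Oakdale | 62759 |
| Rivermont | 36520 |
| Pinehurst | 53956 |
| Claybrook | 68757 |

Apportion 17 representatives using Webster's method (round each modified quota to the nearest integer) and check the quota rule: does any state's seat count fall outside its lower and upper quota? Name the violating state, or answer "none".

Standard quotas: Oakdale 4.806, Rivermont 2.797, Pinehurst 4.132, Claybrook 5.265.
Webster allocation: Oakdale 5, Rivermont 3, Pinehurst 4, Claybrook 5.
Every allocation lies between the lower and upper quota.

none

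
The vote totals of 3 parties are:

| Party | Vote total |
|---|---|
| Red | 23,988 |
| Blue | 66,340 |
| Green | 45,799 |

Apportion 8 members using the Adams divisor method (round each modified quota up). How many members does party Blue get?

3

Standard divisor 136127/8 ≈ 17015.875; standard quotas: Red 1.410, Blue 3.899, Green 2.692.
Rounding up gives 2, 4, 3 = 9 seats, so the divisor must be adjusted.
With modified divisor 22500: modified quotas Red 1.066, Blue 2.948, Green 2.036.
Rounding up: Red 2, Blue 3, Green 3 (total 8).
Blue receives 3.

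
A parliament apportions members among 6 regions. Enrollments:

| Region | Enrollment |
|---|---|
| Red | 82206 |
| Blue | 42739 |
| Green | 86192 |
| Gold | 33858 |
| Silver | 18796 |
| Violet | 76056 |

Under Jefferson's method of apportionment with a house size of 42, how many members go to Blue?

5

Standard divisor 339847/42 ≈ 8091.595; standard quotas: Red 10.159, Blue 5.282, Green 10.652, Gold 4.184, Silver 2.323, Violet 9.399.
Rounding down gives 10, 5, 10, 4, 2, 9 = 40 seats, so the divisor must be adjusted.
With modified divisor 7500: modified quotas Red 10.961, Blue 5.699, Green 11.492, Gold 4.514, Silver 2.506, Violet 10.141.
Rounding down: Red 10, Blue 5, Green 11, Gold 4, Silver 2, Violet 10 (total 42).
Blue receives 5.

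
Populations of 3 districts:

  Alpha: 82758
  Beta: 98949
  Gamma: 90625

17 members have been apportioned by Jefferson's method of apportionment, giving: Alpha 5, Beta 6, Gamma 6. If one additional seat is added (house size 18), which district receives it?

Priority for the next seat is population ÷ (current seats + 1).
Priorities: Alpha 13793.000, Beta 14135.571, Gamma 12946.429.
Highest priority: Beta.

Beta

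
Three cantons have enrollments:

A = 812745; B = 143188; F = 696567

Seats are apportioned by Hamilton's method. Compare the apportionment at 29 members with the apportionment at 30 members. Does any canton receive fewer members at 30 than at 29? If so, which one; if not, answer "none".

B

At 29 seats: A 14, B 3, F 12.
At 30 seats: A 15, B 2, F 13.
B drops from 3 to 2.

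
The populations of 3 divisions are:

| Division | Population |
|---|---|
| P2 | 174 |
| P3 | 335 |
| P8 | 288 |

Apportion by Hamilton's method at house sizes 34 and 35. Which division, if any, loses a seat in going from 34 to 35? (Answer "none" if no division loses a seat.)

At 34 seats: P2 8, P3 14, P8 12.
At 35 seats: P2 7, P3 15, P8 13.
P2 drops from 8 to 7.

P2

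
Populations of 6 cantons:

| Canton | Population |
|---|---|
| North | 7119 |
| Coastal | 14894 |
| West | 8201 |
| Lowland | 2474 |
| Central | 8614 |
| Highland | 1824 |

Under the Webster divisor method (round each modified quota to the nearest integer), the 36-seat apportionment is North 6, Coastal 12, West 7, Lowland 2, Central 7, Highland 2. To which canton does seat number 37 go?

Priority for the next seat is population ÷ (current seats + 0.5).
Priorities: North 1095.231, Coastal 1191.520, West 1093.467, Lowland 989.600, Central 1148.533, Highland 729.600.
Highest priority: Coastal.

Coastal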